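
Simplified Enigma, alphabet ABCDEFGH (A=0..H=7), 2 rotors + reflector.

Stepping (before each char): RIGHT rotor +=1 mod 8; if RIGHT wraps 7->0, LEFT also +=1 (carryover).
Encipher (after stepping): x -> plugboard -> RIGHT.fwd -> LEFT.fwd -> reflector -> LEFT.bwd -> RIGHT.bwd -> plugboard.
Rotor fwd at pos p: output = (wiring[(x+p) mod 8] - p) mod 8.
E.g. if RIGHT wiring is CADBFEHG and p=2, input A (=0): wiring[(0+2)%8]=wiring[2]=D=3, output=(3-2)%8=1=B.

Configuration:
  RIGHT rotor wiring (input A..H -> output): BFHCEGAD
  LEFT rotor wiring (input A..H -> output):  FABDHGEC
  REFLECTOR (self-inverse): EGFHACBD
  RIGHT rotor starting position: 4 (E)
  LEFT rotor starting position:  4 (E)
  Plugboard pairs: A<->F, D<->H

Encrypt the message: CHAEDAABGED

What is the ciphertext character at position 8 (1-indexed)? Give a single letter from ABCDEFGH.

Char 1 ('C'): step: R->5, L=4; C->plug->C->R->G->L->F->refl->C->L'->B->R'->A->plug->F
Char 2 ('H'): step: R->6, L=4; H->plug->D->R->H->L->H->refl->D->L'->A->R'->H->plug->D
Char 3 ('A'): step: R->7, L=4; A->plug->F->R->F->L->E->refl->A->L'->C->R'->B->plug->B
Char 4 ('E'): step: R->0, L->5 (L advanced); E->plug->E->R->E->L->D->refl->H->L'->B->R'->A->plug->F
Char 5 ('D'): step: R->1, L=5; D->plug->H->R->A->L->B->refl->G->L'->G->R'->B->plug->B
Char 6 ('A'): step: R->2, L=5; A->plug->F->R->B->L->H->refl->D->L'->E->R'->D->plug->H
Char 7 ('A'): step: R->3, L=5; A->plug->F->R->G->L->G->refl->B->L'->A->R'->E->plug->E
Char 8 ('B'): step: R->4, L=5; B->plug->B->R->C->L->F->refl->C->L'->H->R'->D->plug->H

H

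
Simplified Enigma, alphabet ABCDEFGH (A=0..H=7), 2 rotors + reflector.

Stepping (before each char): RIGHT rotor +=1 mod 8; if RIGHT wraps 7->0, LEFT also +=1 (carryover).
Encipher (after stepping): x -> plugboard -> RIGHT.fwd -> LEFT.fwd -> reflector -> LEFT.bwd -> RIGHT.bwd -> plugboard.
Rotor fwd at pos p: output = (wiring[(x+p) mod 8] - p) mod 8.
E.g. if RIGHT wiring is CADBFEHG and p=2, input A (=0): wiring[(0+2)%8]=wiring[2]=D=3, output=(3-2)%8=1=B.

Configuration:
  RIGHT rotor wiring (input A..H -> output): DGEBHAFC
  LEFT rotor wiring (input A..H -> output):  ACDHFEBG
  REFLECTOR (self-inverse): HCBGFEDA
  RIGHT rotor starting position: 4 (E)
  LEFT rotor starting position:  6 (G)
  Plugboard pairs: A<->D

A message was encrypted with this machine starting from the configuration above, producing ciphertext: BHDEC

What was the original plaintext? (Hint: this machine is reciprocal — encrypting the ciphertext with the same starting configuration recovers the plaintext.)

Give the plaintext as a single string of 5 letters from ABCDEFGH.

Answer: FCBAF

Derivation:
Char 1 ('B'): step: R->5, L=6; B->plug->B->R->A->L->D->refl->G->L'->H->R'->F->plug->F
Char 2 ('H'): step: R->6, L=6; H->plug->H->R->C->L->C->refl->B->L'->F->R'->C->plug->C
Char 3 ('D'): step: R->7, L=6; D->plug->A->R->D->L->E->refl->F->L'->E->R'->B->plug->B
Char 4 ('E'): step: R->0, L->7 (L advanced); E->plug->E->R->H->L->C->refl->B->L'->B->R'->D->plug->A
Char 5 ('C'): step: R->1, L=7; C->plug->C->R->A->L->H->refl->A->L'->E->R'->F->plug->F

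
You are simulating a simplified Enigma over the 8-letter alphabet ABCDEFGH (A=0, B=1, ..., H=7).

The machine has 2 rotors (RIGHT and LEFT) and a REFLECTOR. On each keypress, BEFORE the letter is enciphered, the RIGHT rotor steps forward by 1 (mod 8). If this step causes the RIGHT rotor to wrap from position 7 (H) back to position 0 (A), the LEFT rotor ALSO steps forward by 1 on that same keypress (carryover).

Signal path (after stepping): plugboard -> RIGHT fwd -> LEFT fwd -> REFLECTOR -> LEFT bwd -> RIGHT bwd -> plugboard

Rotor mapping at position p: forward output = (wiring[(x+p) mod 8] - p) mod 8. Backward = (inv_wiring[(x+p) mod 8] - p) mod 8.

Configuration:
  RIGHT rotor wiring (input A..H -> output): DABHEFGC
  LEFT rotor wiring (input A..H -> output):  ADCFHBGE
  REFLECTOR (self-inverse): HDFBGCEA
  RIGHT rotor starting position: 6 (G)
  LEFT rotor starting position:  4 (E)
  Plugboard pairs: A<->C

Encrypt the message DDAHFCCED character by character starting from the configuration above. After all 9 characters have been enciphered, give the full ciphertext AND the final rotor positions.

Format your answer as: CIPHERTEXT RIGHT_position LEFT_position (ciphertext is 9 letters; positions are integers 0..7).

Char 1 ('D'): step: R->7, L=4; D->plug->D->R->C->L->C->refl->F->L'->B->R'->C->plug->A
Char 2 ('D'): step: R->0, L->5 (L advanced); D->plug->D->R->H->L->C->refl->F->L'->F->R'->F->plug->F
Char 3 ('A'): step: R->1, L=5; A->plug->C->R->G->L->A->refl->H->L'->C->R'->H->plug->H
Char 4 ('H'): step: R->2, L=5; H->plug->H->R->G->L->A->refl->H->L'->C->R'->C->plug->A
Char 5 ('F'): step: R->3, L=5; F->plug->F->R->A->L->E->refl->G->L'->E->R'->A->plug->C
Char 6 ('C'): step: R->4, L=5; C->plug->A->R->A->L->E->refl->G->L'->E->R'->F->plug->F
Char 7 ('C'): step: R->5, L=5; C->plug->A->R->A->L->E->refl->G->L'->E->R'->F->plug->F
Char 8 ('E'): step: R->6, L=5; E->plug->E->R->D->L->D->refl->B->L'->B->R'->F->plug->F
Char 9 ('D'): step: R->7, L=5; D->plug->D->R->C->L->H->refl->A->L'->G->R'->G->plug->G
Final: ciphertext=AFHACFFFG, RIGHT=7, LEFT=5

Answer: AFHACFFFG 7 5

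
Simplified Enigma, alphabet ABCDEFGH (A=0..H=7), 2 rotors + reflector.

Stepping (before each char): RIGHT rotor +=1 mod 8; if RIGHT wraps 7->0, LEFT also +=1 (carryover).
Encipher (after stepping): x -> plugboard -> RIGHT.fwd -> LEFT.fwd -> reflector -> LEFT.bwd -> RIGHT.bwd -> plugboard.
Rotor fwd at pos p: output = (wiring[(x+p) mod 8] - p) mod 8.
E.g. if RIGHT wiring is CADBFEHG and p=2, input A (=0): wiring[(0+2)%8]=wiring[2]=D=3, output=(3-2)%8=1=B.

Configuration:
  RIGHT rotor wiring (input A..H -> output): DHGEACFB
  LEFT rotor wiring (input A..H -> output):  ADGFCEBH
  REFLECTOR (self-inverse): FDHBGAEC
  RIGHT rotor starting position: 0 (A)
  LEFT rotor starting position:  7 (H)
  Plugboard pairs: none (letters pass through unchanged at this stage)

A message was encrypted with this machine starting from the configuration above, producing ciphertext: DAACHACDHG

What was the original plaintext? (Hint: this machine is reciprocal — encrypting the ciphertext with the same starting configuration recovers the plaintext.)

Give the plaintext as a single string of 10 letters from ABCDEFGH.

Answer: CBBDGBHBBC

Derivation:
Char 1 ('D'): step: R->1, L=7; D->plug->D->R->H->L->C->refl->H->L'->D->R'->C->plug->C
Char 2 ('A'): step: R->2, L=7; A->plug->A->R->E->L->G->refl->E->L'->C->R'->B->plug->B
Char 3 ('A'): step: R->3, L=7; A->plug->A->R->B->L->B->refl->D->L'->F->R'->B->plug->B
Char 4 ('C'): step: R->4, L=7; C->plug->C->R->B->L->B->refl->D->L'->F->R'->D->plug->D
Char 5 ('H'): step: R->5, L=7; H->plug->H->R->D->L->H->refl->C->L'->H->R'->G->plug->G
Char 6 ('A'): step: R->6, L=7; A->plug->A->R->H->L->C->refl->H->L'->D->R'->B->plug->B
Char 7 ('C'): step: R->7, L=7; C->plug->C->R->A->L->A->refl->F->L'->G->R'->H->plug->H
Char 8 ('D'): step: R->0, L->0 (L advanced); D->plug->D->R->E->L->C->refl->H->L'->H->R'->B->plug->B
Char 9 ('H'): step: R->1, L=0; H->plug->H->R->C->L->G->refl->E->L'->F->R'->B->plug->B
Char 10 ('G'): step: R->2, L=0; G->plug->G->R->B->L->D->refl->B->L'->G->R'->C->plug->C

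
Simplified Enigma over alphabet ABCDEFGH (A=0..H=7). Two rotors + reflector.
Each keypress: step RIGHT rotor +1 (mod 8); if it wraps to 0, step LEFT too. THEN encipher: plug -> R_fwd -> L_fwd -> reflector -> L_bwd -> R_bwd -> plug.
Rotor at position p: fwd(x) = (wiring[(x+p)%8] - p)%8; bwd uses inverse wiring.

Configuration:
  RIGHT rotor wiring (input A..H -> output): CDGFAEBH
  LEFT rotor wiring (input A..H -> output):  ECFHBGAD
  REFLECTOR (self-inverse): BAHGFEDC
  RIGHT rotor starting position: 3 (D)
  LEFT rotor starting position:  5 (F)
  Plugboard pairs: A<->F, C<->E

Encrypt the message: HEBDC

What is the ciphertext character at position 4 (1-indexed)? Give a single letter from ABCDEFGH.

Char 1 ('H'): step: R->4, L=5; H->plug->H->R->B->L->D->refl->G->L'->C->R'->G->plug->G
Char 2 ('E'): step: R->5, L=5; E->plug->C->R->C->L->G->refl->D->L'->B->R'->F->plug->A
Char 3 ('B'): step: R->6, L=5; B->plug->B->R->B->L->D->refl->G->L'->C->R'->G->plug->G
Char 4 ('D'): step: R->7, L=5; D->plug->D->R->H->L->E->refl->F->L'->E->R'->C->plug->E

E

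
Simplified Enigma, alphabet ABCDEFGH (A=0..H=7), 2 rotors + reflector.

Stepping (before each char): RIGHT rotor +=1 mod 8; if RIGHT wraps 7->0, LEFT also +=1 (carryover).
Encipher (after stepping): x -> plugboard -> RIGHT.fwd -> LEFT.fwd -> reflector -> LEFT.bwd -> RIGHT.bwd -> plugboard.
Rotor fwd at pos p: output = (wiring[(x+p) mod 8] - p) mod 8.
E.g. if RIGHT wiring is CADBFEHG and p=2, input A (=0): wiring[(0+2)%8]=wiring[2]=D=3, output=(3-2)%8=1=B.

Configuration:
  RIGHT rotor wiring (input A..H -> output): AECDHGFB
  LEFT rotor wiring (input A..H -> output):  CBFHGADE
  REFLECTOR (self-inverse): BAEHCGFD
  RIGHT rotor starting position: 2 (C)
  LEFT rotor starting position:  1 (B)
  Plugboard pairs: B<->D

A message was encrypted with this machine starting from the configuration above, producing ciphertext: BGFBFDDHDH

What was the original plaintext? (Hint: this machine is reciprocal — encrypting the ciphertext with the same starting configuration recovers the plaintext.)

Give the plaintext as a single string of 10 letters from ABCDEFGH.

Answer: CEAEGFACEF

Derivation:
Char 1 ('B'): step: R->3, L=1; B->plug->D->R->C->L->G->refl->F->L'->D->R'->C->plug->C
Char 2 ('G'): step: R->4, L=1; G->plug->G->R->G->L->D->refl->H->L'->E->R'->E->plug->E
Char 3 ('F'): step: R->5, L=1; F->plug->F->R->F->L->C->refl->E->L'->B->R'->A->plug->A
Char 4 ('B'): step: R->6, L=1; B->plug->D->R->G->L->D->refl->H->L'->E->R'->E->plug->E
Char 5 ('F'): step: R->7, L=1; F->plug->F->R->A->L->A->refl->B->L'->H->R'->G->plug->G
Char 6 ('D'): step: R->0, L->2 (L advanced); D->plug->B->R->E->L->B->refl->A->L'->G->R'->F->plug->F
Char 7 ('D'): step: R->1, L=2; D->plug->B->R->B->L->F->refl->G->L'->D->R'->A->plug->A
Char 8 ('H'): step: R->2, L=2; H->plug->H->R->C->L->E->refl->C->L'->F->R'->C->plug->C
Char 9 ('D'): step: R->3, L=2; D->plug->B->R->E->L->B->refl->A->L'->G->R'->E->plug->E
Char 10 ('H'): step: R->4, L=2; H->plug->H->R->H->L->H->refl->D->L'->A->R'->F->plug->F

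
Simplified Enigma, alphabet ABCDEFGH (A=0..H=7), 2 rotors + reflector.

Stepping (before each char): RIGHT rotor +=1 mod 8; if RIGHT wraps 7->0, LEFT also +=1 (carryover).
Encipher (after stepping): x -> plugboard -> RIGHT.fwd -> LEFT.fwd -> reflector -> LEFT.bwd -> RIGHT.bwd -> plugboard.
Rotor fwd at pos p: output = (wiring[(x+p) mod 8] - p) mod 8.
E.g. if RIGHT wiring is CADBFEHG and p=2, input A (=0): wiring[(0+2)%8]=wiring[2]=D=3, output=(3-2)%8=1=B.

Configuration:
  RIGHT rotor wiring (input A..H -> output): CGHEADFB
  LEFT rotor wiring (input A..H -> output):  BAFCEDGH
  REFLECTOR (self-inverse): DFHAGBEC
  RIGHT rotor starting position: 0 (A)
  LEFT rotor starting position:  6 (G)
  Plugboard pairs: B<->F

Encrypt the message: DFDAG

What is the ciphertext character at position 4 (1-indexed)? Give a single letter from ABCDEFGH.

Char 1 ('D'): step: R->1, L=6; D->plug->D->R->H->L->F->refl->B->L'->B->R'->H->plug->H
Char 2 ('F'): step: R->2, L=6; F->plug->B->R->C->L->D->refl->A->L'->A->R'->G->plug->G
Char 3 ('D'): step: R->3, L=6; D->plug->D->R->C->L->D->refl->A->L'->A->R'->C->plug->C
Char 4 ('A'): step: R->4, L=6; A->plug->A->R->E->L->H->refl->C->L'->D->R'->G->plug->G

G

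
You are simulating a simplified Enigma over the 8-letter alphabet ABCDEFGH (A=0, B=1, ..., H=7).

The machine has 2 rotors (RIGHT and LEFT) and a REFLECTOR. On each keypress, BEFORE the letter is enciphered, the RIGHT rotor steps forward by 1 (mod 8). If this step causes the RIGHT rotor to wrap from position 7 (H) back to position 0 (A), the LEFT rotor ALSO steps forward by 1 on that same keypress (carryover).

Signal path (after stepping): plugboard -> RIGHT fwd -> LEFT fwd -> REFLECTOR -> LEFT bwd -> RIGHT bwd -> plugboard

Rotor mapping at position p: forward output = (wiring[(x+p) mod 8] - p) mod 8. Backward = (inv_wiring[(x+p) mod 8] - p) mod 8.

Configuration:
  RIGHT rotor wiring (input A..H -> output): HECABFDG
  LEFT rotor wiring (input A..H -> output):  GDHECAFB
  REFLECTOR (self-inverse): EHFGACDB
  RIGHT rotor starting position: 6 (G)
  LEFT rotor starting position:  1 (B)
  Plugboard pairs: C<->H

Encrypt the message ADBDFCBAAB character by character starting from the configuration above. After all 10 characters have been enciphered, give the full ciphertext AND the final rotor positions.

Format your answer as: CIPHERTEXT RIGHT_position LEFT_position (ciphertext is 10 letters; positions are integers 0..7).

Answer: BEDFEEDCHF 0 3

Derivation:
Char 1 ('A'): step: R->7, L=1; A->plug->A->R->H->L->F->refl->C->L'->A->R'->B->plug->B
Char 2 ('D'): step: R->0, L->2 (L advanced); D->plug->D->R->A->L->F->refl->C->L'->B->R'->E->plug->E
Char 3 ('B'): step: R->1, L=2; B->plug->B->R->B->L->C->refl->F->L'->A->R'->D->plug->D
Char 4 ('D'): step: R->2, L=2; D->plug->D->R->D->L->G->refl->D->L'->E->R'->F->plug->F
Char 5 ('F'): step: R->3, L=2; F->plug->F->R->E->L->D->refl->G->L'->D->R'->E->plug->E
Char 6 ('C'): step: R->4, L=2; C->plug->H->R->E->L->D->refl->G->L'->D->R'->E->plug->E
Char 7 ('B'): step: R->5, L=2; B->plug->B->R->G->L->E->refl->A->L'->C->R'->D->plug->D
Char 8 ('A'): step: R->6, L=2; A->plug->A->R->F->L->H->refl->B->L'->H->R'->H->plug->C
Char 9 ('A'): step: R->7, L=2; A->plug->A->R->H->L->B->refl->H->L'->F->R'->C->plug->H
Char 10 ('B'): step: R->0, L->3 (L advanced); B->plug->B->R->E->L->G->refl->D->L'->F->R'->F->plug->F
Final: ciphertext=BEDFEEDCHF, RIGHT=0, LEFT=3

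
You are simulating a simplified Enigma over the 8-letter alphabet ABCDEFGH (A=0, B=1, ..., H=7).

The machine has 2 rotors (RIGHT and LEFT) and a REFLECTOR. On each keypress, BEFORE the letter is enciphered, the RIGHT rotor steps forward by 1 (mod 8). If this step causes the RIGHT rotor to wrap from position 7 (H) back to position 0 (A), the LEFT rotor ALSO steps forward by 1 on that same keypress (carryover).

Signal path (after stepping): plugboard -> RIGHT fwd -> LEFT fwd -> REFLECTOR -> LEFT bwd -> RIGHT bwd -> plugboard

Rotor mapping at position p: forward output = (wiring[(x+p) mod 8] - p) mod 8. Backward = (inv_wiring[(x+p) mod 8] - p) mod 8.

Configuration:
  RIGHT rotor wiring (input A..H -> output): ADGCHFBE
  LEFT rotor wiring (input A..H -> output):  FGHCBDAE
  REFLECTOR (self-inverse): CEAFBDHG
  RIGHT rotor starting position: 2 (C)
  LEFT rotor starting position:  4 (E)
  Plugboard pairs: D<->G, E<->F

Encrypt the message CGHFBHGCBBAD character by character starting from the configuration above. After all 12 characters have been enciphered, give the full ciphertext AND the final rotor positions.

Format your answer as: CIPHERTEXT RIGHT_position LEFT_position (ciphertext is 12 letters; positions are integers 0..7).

Char 1 ('C'): step: R->3, L=4; C->plug->C->R->C->L->E->refl->B->L'->E->R'->B->plug->B
Char 2 ('G'): step: R->4, L=4; G->plug->D->R->A->L->F->refl->D->L'->G->R'->H->plug->H
Char 3 ('H'): step: R->5, L=4; H->plug->H->R->C->L->E->refl->B->L'->E->R'->B->plug->B
Char 4 ('F'): step: R->6, L=4; F->plug->E->R->A->L->F->refl->D->L'->G->R'->B->plug->B
Char 5 ('B'): step: R->7, L=4; B->plug->B->R->B->L->H->refl->G->L'->H->R'->D->plug->G
Char 6 ('H'): step: R->0, L->5 (L advanced); H->plug->H->R->E->L->B->refl->E->L'->H->R'->E->plug->F
Char 7 ('G'): step: R->1, L=5; G->plug->D->R->G->L->F->refl->D->L'->B->R'->C->plug->C
Char 8 ('C'): step: R->2, L=5; C->plug->C->R->F->L->C->refl->A->L'->D->R'->D->plug->G
Char 9 ('B'): step: R->3, L=5; B->plug->B->R->E->L->B->refl->E->L'->H->R'->A->plug->A
Char 10 ('B'): step: R->4, L=5; B->plug->B->R->B->L->D->refl->F->L'->G->R'->H->plug->H
Char 11 ('A'): step: R->5, L=5; A->plug->A->R->A->L->G->refl->H->L'->C->R'->H->plug->H
Char 12 ('D'): step: R->6, L=5; D->plug->G->R->B->L->D->refl->F->L'->G->R'->B->plug->B
Final: ciphertext=BHBBGFCGAHHB, RIGHT=6, LEFT=5

Answer: BHBBGFCGAHHB 6 5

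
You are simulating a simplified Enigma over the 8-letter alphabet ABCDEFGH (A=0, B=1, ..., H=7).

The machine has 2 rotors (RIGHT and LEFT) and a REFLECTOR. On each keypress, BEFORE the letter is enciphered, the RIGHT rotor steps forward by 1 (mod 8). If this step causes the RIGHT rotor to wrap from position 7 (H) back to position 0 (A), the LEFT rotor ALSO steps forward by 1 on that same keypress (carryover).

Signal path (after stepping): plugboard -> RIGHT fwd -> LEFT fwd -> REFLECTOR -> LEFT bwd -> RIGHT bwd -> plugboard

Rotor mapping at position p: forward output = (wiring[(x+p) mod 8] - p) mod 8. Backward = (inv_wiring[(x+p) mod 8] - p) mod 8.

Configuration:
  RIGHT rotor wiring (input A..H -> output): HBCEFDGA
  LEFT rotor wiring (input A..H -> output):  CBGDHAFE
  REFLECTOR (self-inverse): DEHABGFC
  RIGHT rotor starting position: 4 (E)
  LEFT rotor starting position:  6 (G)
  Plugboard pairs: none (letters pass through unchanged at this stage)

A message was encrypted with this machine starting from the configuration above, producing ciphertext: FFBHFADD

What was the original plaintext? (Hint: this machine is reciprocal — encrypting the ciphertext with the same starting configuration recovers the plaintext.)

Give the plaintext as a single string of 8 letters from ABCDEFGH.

Char 1 ('F'): step: R->5, L=6; F->plug->F->R->F->L->F->refl->G->L'->B->R'->B->plug->B
Char 2 ('F'): step: R->6, L=6; F->plug->F->R->G->L->B->refl->E->L'->C->R'->B->plug->B
Char 3 ('B'): step: R->7, L=6; B->plug->B->R->A->L->H->refl->C->L'->H->R'->H->plug->H
Char 4 ('H'): step: R->0, L->7 (L advanced); H->plug->H->R->A->L->F->refl->G->L'->H->R'->A->plug->A
Char 5 ('F'): step: R->1, L=7; F->plug->F->R->F->L->A->refl->D->L'->B->R'->B->plug->B
Char 6 ('A'): step: R->2, L=7; A->plug->A->R->A->L->F->refl->G->L'->H->R'->H->plug->H
Char 7 ('D'): step: R->3, L=7; D->plug->D->R->D->L->H->refl->C->L'->C->R'->B->plug->B
Char 8 ('D'): step: R->4, L=7; D->plug->D->R->E->L->E->refl->B->L'->G->R'->G->plug->G

Answer: BBHABHBG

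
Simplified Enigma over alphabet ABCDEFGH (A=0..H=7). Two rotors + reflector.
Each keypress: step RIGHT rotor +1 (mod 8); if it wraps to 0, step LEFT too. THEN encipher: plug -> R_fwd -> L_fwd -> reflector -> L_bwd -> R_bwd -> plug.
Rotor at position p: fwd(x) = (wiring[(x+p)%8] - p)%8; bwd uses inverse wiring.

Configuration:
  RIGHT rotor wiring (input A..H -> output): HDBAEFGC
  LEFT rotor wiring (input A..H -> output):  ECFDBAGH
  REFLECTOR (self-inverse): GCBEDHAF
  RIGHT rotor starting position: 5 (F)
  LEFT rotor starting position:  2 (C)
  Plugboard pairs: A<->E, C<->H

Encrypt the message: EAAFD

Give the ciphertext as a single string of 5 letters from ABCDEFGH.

Answer: BGBHA

Derivation:
Char 1 ('E'): step: R->6, L=2; E->plug->A->R->A->L->D->refl->E->L'->E->R'->B->plug->B
Char 2 ('A'): step: R->7, L=2; A->plug->E->R->B->L->B->refl->C->L'->G->R'->G->plug->G
Char 3 ('A'): step: R->0, L->3 (L advanced); A->plug->E->R->E->L->E->refl->D->L'->D->R'->B->plug->B
Char 4 ('F'): step: R->1, L=3; F->plug->F->R->F->L->B->refl->C->L'->H->R'->C->plug->H
Char 5 ('D'): step: R->2, L=3; D->plug->D->R->D->L->D->refl->E->L'->E->R'->E->plug->A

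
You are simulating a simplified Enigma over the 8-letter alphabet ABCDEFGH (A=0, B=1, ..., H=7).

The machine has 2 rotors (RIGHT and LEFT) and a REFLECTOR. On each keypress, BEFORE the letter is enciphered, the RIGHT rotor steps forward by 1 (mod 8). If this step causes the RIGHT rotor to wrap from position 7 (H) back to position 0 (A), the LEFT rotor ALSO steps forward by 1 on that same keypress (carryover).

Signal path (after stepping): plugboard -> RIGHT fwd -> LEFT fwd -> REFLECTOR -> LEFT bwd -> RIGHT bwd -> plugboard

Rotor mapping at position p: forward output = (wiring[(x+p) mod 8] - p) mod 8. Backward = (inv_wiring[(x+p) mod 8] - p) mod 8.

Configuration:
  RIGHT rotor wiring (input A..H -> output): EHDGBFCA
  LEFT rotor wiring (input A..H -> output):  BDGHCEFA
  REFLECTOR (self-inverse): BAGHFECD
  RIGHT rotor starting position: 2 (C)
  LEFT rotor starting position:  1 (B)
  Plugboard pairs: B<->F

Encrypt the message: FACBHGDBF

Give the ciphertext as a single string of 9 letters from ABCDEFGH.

Answer: GFDFEFBFG

Derivation:
Char 1 ('F'): step: R->3, L=1; F->plug->B->R->G->L->H->refl->D->L'->E->R'->G->plug->G
Char 2 ('A'): step: R->4, L=1; A->plug->A->R->F->L->E->refl->F->L'->B->R'->B->plug->F
Char 3 ('C'): step: R->5, L=1; C->plug->C->R->D->L->B->refl->A->L'->H->R'->D->plug->D
Char 4 ('B'): step: R->6, L=1; B->plug->F->R->A->L->C->refl->G->L'->C->R'->B->plug->F
Char 5 ('H'): step: R->7, L=1; H->plug->H->R->D->L->B->refl->A->L'->H->R'->E->plug->E
Char 6 ('G'): step: R->0, L->2 (L advanced); G->plug->G->R->C->L->A->refl->B->L'->H->R'->B->plug->F
Char 7 ('D'): step: R->1, L=2; D->plug->D->R->A->L->E->refl->F->L'->B->R'->F->plug->B
Char 8 ('B'): step: R->2, L=2; B->plug->F->R->G->L->H->refl->D->L'->E->R'->B->plug->F
Char 9 ('F'): step: R->3, L=2; F->plug->B->R->G->L->H->refl->D->L'->E->R'->G->plug->G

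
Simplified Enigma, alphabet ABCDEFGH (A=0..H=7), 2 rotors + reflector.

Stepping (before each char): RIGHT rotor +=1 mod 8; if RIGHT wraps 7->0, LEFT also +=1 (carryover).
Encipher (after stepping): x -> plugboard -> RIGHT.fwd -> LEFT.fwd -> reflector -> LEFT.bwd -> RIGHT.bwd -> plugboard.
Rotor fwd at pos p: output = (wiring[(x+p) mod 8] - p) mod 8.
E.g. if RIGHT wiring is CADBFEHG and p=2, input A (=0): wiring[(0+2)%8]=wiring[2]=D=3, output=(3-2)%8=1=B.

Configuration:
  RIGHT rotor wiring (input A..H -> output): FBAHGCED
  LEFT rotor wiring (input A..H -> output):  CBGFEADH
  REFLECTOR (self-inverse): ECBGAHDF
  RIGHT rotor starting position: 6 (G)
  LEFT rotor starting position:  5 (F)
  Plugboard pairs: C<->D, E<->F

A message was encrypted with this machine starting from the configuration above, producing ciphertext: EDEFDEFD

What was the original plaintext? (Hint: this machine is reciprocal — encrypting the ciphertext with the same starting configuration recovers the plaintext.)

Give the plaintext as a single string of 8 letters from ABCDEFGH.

Char 1 ('E'): step: R->7, L=5; E->plug->F->R->H->L->H->refl->F->L'->D->R'->G->plug->G
Char 2 ('D'): step: R->0, L->6 (L advanced); D->plug->C->R->A->L->F->refl->H->L'->F->R'->A->plug->A
Char 3 ('E'): step: R->1, L=6; E->plug->F->R->D->L->D->refl->G->L'->G->R'->C->plug->D
Char 4 ('F'): step: R->2, L=6; F->plug->E->R->C->L->E->refl->A->L'->E->R'->C->plug->D
Char 5 ('D'): step: R->3, L=6; D->plug->C->R->H->L->C->refl->B->L'->B->R'->D->plug->C
Char 6 ('E'): step: R->4, L=6; E->plug->F->R->F->L->H->refl->F->L'->A->R'->C->plug->D
Char 7 ('F'): step: R->5, L=6; F->plug->E->R->E->L->A->refl->E->L'->C->R'->G->plug->G
Char 8 ('D'): step: R->6, L=6; D->plug->C->R->H->L->C->refl->B->L'->B->R'->F->plug->E

Answer: GADDCDGE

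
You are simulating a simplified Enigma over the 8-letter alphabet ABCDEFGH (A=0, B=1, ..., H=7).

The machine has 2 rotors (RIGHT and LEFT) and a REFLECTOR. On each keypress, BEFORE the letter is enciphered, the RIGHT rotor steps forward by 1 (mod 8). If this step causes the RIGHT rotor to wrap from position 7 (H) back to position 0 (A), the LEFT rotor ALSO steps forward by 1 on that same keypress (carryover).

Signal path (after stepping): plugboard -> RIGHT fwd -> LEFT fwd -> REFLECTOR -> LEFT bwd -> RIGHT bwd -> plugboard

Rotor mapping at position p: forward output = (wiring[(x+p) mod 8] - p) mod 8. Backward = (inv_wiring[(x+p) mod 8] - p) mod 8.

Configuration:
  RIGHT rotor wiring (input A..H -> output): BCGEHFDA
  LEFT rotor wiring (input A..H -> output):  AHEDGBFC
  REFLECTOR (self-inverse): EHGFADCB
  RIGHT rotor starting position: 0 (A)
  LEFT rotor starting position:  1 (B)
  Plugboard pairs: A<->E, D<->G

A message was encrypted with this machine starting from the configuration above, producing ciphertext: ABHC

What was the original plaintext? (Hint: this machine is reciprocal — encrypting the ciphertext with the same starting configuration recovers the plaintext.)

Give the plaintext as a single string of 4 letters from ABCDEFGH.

Char 1 ('A'): step: R->1, L=1; A->plug->E->R->E->L->A->refl->E->L'->F->R'->B->plug->B
Char 2 ('B'): step: R->2, L=1; B->plug->B->R->C->L->C->refl->G->L'->A->R'->H->plug->H
Char 3 ('H'): step: R->3, L=1; H->plug->H->R->D->L->F->refl->D->L'->B->R'->A->plug->E
Char 4 ('C'): step: R->4, L=1; C->plug->C->R->H->L->H->refl->B->L'->G->R'->F->plug->F

Answer: BHEF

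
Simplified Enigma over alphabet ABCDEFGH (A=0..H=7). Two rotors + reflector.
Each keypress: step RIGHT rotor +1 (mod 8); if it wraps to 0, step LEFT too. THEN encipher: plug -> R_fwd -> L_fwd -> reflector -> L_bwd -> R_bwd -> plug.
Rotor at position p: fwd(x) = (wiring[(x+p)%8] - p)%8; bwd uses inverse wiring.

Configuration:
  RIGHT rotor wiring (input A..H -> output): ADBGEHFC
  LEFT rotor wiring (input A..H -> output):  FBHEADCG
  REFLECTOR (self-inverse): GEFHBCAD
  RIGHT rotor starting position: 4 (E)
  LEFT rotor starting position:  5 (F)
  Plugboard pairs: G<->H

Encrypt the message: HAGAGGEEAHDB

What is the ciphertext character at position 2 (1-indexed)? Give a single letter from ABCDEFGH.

Char 1 ('H'): step: R->5, L=5; H->plug->G->R->B->L->F->refl->C->L'->F->R'->C->plug->C
Char 2 ('A'): step: R->6, L=5; A->plug->A->R->H->L->D->refl->H->L'->G->R'->G->plug->H

H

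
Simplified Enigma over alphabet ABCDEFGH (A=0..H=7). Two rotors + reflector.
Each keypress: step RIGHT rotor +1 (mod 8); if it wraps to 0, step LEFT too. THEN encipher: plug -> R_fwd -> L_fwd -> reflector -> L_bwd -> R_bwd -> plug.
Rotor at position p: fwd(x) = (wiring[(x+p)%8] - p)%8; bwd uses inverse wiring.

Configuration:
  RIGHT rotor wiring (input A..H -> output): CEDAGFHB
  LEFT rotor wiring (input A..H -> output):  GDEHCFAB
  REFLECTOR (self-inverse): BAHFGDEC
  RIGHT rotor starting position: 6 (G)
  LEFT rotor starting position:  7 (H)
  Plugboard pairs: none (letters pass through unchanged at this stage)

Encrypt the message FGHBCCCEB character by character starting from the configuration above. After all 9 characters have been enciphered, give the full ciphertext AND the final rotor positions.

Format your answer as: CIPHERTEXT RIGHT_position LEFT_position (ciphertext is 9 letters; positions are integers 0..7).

Char 1 ('F'): step: R->7, L=7; F->plug->F->R->H->L->B->refl->A->L'->E->R'->D->plug->D
Char 2 ('G'): step: R->0, L->0 (L advanced); G->plug->G->R->H->L->B->refl->A->L'->G->R'->E->plug->E
Char 3 ('H'): step: R->1, L=0; H->plug->H->R->B->L->D->refl->F->L'->F->R'->D->plug->D
Char 4 ('B'): step: R->2, L=0; B->plug->B->R->G->L->A->refl->B->L'->H->R'->F->plug->F
Char 5 ('C'): step: R->3, L=0; C->plug->C->R->C->L->E->refl->G->L'->A->R'->H->plug->H
Char 6 ('C'): step: R->4, L=0; C->plug->C->R->D->L->H->refl->C->L'->E->R'->H->plug->H
Char 7 ('C'): step: R->5, L=0; C->plug->C->R->E->L->C->refl->H->L'->D->R'->G->plug->G
Char 8 ('E'): step: R->6, L=0; E->plug->E->R->F->L->F->refl->D->L'->B->R'->A->plug->A
Char 9 ('B'): step: R->7, L=0; B->plug->B->R->D->L->H->refl->C->L'->E->R'->D->plug->D
Final: ciphertext=DEDFHHGAD, RIGHT=7, LEFT=0

Answer: DEDFHHGAD 7 0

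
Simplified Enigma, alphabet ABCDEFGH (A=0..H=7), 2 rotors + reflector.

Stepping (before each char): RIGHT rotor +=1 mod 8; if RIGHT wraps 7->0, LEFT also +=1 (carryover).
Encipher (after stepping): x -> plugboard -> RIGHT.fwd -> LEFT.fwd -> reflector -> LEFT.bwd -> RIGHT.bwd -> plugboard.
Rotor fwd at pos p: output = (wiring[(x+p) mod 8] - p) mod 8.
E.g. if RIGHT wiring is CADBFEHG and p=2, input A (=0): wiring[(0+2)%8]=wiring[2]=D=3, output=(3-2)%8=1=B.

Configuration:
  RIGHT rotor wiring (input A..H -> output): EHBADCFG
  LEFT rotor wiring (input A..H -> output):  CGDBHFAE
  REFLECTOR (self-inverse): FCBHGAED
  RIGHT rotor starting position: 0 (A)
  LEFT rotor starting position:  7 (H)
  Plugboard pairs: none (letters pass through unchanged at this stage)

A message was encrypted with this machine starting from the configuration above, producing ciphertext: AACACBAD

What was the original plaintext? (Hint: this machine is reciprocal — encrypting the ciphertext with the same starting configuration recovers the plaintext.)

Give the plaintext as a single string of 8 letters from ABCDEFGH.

Char 1 ('A'): step: R->1, L=7; A->plug->A->R->G->L->G->refl->E->L'->D->R'->H->plug->H
Char 2 ('A'): step: R->2, L=7; A->plug->A->R->H->L->B->refl->C->L'->E->R'->F->plug->F
Char 3 ('C'): step: R->3, L=7; C->plug->C->R->H->L->B->refl->C->L'->E->R'->G->plug->G
Char 4 ('A'): step: R->4, L=7; A->plug->A->R->H->L->B->refl->C->L'->E->R'->H->plug->H
Char 5 ('C'): step: R->5, L=7; C->plug->C->R->B->L->D->refl->H->L'->C->R'->E->plug->E
Char 6 ('B'): step: R->6, L=7; B->plug->B->R->A->L->F->refl->A->L'->F->R'->G->plug->G
Char 7 ('A'): step: R->7, L=7; A->plug->A->R->H->L->B->refl->C->L'->E->R'->F->plug->F
Char 8 ('D'): step: R->0, L->0 (L advanced); D->plug->D->R->A->L->C->refl->B->L'->D->R'->E->plug->E

Answer: HFGHEGFE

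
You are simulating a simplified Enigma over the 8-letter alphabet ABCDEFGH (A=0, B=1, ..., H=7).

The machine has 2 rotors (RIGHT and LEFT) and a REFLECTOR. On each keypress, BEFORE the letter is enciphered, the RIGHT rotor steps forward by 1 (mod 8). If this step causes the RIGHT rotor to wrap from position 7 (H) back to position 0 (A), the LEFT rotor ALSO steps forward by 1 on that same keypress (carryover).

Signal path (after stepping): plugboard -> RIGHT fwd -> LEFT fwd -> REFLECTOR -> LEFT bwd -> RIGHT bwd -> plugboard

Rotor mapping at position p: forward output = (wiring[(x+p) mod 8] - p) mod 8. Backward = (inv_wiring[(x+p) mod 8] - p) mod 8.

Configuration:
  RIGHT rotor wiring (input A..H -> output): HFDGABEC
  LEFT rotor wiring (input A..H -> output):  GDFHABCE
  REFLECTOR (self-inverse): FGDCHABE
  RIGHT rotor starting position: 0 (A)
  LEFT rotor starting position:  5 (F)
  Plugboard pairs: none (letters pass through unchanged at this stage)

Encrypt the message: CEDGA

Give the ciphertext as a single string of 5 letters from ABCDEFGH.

Char 1 ('C'): step: R->1, L=5; C->plug->C->R->F->L->A->refl->F->L'->B->R'->G->plug->G
Char 2 ('E'): step: R->2, L=5; E->plug->E->R->C->L->H->refl->E->L'->A->R'->F->plug->F
Char 3 ('D'): step: R->3, L=5; D->plug->D->R->B->L->F->refl->A->L'->F->R'->B->plug->B
Char 4 ('G'): step: R->4, L=5; G->plug->G->R->H->L->D->refl->C->L'->G->R'->D->plug->D
Char 5 ('A'): step: R->5, L=5; A->plug->A->R->E->L->G->refl->B->L'->D->R'->H->plug->H

Answer: GFBDH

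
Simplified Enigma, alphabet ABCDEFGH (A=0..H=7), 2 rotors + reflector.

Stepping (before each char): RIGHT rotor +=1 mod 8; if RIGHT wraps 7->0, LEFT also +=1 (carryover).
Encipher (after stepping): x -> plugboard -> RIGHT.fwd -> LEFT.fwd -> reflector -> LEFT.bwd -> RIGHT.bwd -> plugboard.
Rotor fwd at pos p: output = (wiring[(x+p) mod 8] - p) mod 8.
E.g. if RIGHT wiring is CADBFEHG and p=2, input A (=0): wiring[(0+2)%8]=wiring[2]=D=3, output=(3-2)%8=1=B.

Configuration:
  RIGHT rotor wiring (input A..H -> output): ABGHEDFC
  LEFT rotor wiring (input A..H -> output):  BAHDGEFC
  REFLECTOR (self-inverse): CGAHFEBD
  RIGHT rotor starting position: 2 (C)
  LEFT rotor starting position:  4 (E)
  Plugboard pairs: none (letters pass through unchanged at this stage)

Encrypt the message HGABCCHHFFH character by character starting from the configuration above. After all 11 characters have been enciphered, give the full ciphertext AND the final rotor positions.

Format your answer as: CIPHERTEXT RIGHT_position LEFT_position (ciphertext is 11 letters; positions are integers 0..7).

Char 1 ('H'): step: R->3, L=4; H->plug->H->R->D->L->G->refl->B->L'->C->R'->D->plug->D
Char 2 ('G'): step: R->4, L=4; G->plug->G->R->C->L->B->refl->G->L'->D->R'->H->plug->H
Char 3 ('A'): step: R->5, L=4; A->plug->A->R->G->L->D->refl->H->L'->H->R'->H->plug->H
Char 4 ('B'): step: R->6, L=4; B->plug->B->R->E->L->F->refl->E->L'->F->R'->H->plug->H
Char 5 ('C'): step: R->7, L=4; C->plug->C->R->C->L->B->refl->G->L'->D->R'->A->plug->A
Char 6 ('C'): step: R->0, L->5 (L advanced); C->plug->C->R->G->L->G->refl->B->L'->H->R'->D->plug->D
Char 7 ('H'): step: R->1, L=5; H->plug->H->R->H->L->B->refl->G->L'->G->R'->C->plug->C
Char 8 ('H'): step: R->2, L=5; H->plug->H->R->H->L->B->refl->G->L'->G->R'->G->plug->G
Char 9 ('F'): step: R->3, L=5; F->plug->F->R->F->L->C->refl->A->L'->B->R'->B->plug->B
Char 10 ('F'): step: R->4, L=5; F->plug->F->R->F->L->C->refl->A->L'->B->R'->C->plug->C
Char 11 ('H'): step: R->5, L=5; H->plug->H->R->H->L->B->refl->G->L'->G->R'->A->plug->A
Final: ciphertext=DHHHADCGBCA, RIGHT=5, LEFT=5

Answer: DHHHADCGBCA 5 5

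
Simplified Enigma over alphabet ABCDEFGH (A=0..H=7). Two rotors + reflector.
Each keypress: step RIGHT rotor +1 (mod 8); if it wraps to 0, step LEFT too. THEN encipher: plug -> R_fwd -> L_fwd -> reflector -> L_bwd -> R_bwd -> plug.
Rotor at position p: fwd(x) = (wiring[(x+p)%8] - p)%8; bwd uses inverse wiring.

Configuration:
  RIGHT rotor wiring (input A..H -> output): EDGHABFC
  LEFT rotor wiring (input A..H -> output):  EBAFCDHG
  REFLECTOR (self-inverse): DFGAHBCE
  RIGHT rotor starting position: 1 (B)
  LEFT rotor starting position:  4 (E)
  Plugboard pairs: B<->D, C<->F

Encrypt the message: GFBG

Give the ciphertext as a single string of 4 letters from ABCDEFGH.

Char 1 ('G'): step: R->2, L=4; G->plug->G->R->C->L->D->refl->A->L'->E->R'->A->plug->A
Char 2 ('F'): step: R->3, L=4; F->plug->C->R->G->L->E->refl->H->L'->B->R'->F->plug->C
Char 3 ('B'): step: R->4, L=4; B->plug->D->R->G->L->E->refl->H->L'->B->R'->C->plug->F
Char 4 ('G'): step: R->5, L=4; G->plug->G->R->C->L->D->refl->A->L'->E->R'->A->plug->A

Answer: ACFA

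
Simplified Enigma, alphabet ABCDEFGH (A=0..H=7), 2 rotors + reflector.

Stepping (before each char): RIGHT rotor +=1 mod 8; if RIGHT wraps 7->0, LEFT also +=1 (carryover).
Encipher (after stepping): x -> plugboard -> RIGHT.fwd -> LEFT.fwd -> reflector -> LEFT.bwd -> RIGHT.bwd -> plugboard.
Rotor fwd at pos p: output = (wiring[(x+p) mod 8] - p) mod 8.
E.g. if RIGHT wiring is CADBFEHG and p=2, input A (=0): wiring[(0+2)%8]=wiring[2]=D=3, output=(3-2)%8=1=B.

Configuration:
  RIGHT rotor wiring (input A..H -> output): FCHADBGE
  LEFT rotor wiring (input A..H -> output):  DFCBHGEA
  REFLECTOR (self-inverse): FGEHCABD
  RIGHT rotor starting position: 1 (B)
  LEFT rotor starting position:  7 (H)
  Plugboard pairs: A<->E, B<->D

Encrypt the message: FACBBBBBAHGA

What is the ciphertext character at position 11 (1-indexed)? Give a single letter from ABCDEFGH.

Char 1 ('F'): step: R->2, L=7; F->plug->F->R->C->L->G->refl->B->L'->A->R'->H->plug->H
Char 2 ('A'): step: R->3, L=7; A->plug->E->R->B->L->E->refl->C->L'->E->R'->H->plug->H
Char 3 ('C'): step: R->4, L=7; C->plug->C->R->C->L->G->refl->B->L'->A->R'->D->plug->B
Char 4 ('B'): step: R->5, L=7; B->plug->D->R->A->L->B->refl->G->L'->C->R'->F->plug->F
Char 5 ('B'): step: R->6, L=7; B->plug->D->R->E->L->C->refl->E->L'->B->R'->E->plug->A
Char 6 ('B'): step: R->7, L=7; B->plug->D->R->A->L->B->refl->G->L'->C->R'->G->plug->G
Char 7 ('B'): step: R->0, L->0 (L advanced); B->plug->D->R->A->L->D->refl->H->L'->E->R'->H->plug->H
Char 8 ('B'): step: R->1, L=0; B->plug->D->R->C->L->C->refl->E->L'->G->R'->B->plug->D
Char 9 ('A'): step: R->2, L=0; A->plug->E->R->E->L->H->refl->D->L'->A->R'->H->plug->H
Char 10 ('H'): step: R->3, L=0; H->plug->H->R->E->L->H->refl->D->L'->A->R'->B->plug->D
Char 11 ('G'): step: R->4, L=0; G->plug->G->R->D->L->B->refl->G->L'->F->R'->B->plug->D

D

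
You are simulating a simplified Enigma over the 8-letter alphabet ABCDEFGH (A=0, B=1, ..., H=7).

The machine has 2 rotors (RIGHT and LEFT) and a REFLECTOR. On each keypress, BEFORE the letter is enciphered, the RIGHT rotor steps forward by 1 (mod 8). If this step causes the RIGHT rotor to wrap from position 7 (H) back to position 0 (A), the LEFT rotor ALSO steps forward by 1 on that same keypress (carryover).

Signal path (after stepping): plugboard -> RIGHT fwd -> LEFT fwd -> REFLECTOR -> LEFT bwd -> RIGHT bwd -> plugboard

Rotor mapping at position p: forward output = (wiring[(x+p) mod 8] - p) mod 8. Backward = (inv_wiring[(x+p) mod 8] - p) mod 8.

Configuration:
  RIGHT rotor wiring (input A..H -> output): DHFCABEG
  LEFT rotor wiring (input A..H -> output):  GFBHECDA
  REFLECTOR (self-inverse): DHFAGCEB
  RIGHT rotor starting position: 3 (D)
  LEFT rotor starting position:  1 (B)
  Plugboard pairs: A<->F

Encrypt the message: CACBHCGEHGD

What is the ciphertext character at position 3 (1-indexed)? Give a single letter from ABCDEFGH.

Char 1 ('C'): step: R->4, L=1; C->plug->C->R->A->L->E->refl->G->L'->C->R'->D->plug->D
Char 2 ('A'): step: R->5, L=1; A->plug->F->R->A->L->E->refl->G->L'->C->R'->E->plug->E
Char 3 ('C'): step: R->6, L=1; C->plug->C->R->F->L->C->refl->F->L'->H->R'->E->plug->E

E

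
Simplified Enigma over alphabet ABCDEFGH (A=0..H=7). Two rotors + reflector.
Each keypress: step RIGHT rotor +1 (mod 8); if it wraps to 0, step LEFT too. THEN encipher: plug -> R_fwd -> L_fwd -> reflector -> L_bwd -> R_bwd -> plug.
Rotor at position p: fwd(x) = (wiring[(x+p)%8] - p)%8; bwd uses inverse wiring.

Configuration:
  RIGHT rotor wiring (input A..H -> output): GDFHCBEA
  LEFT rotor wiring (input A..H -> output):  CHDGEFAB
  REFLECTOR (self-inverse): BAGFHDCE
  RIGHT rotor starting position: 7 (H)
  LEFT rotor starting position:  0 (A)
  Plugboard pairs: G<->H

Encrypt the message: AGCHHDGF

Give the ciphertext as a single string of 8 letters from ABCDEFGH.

Answer: DBGDCFBH

Derivation:
Char 1 ('A'): step: R->0, L->1 (L advanced); A->plug->A->R->G->L->A->refl->B->L'->H->R'->D->plug->D
Char 2 ('G'): step: R->1, L=1; G->plug->H->R->F->L->H->refl->E->L'->E->R'->B->plug->B
Char 3 ('C'): step: R->2, L=1; C->plug->C->R->A->L->G->refl->C->L'->B->R'->H->plug->G
Char 4 ('H'): step: R->3, L=1; H->plug->G->R->A->L->G->refl->C->L'->B->R'->D->plug->D
Char 5 ('H'): step: R->4, L=1; H->plug->G->R->B->L->C->refl->G->L'->A->R'->C->plug->C
Char 6 ('D'): step: R->5, L=1; D->plug->D->R->B->L->C->refl->G->L'->A->R'->F->plug->F
Char 7 ('G'): step: R->6, L=1; G->plug->H->R->D->L->D->refl->F->L'->C->R'->B->plug->B
Char 8 ('F'): step: R->7, L=1; F->plug->F->R->D->L->D->refl->F->L'->C->R'->G->plug->H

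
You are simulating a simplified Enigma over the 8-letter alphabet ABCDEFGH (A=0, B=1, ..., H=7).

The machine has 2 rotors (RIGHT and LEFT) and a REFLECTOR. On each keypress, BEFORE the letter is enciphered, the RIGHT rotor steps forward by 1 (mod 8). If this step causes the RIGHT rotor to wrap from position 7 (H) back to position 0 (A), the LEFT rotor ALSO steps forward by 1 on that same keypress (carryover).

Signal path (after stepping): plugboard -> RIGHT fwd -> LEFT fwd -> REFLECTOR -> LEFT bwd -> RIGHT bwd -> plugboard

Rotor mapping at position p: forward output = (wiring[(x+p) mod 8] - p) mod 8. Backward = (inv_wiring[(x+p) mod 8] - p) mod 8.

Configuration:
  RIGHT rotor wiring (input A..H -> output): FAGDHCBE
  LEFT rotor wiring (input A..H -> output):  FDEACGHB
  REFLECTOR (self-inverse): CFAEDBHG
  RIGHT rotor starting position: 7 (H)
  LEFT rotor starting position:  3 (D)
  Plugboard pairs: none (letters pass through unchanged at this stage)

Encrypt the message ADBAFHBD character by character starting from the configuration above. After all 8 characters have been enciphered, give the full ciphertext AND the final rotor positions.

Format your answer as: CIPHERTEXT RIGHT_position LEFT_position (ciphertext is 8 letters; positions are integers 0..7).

Char 1 ('A'): step: R->0, L->4 (L advanced); A->plug->A->R->F->L->H->refl->G->L'->A->R'->B->plug->B
Char 2 ('D'): step: R->1, L=4; D->plug->D->R->G->L->A->refl->C->L'->B->R'->E->plug->E
Char 3 ('B'): step: R->2, L=4; B->plug->B->R->B->L->C->refl->A->L'->G->R'->H->plug->H
Char 4 ('A'): step: R->3, L=4; A->plug->A->R->A->L->G->refl->H->L'->F->R'->G->plug->G
Char 5 ('F'): step: R->4, L=4; F->plug->F->R->E->L->B->refl->F->L'->D->R'->A->plug->A
Char 6 ('H'): step: R->5, L=4; H->plug->H->R->C->L->D->refl->E->L'->H->R'->C->plug->C
Char 7 ('B'): step: R->6, L=4; B->plug->B->R->G->L->A->refl->C->L'->B->R'->G->plug->G
Char 8 ('D'): step: R->7, L=4; D->plug->D->R->H->L->E->refl->D->L'->C->R'->H->plug->H
Final: ciphertext=BEHGACGH, RIGHT=7, LEFT=4

Answer: BEHGACGH 7 4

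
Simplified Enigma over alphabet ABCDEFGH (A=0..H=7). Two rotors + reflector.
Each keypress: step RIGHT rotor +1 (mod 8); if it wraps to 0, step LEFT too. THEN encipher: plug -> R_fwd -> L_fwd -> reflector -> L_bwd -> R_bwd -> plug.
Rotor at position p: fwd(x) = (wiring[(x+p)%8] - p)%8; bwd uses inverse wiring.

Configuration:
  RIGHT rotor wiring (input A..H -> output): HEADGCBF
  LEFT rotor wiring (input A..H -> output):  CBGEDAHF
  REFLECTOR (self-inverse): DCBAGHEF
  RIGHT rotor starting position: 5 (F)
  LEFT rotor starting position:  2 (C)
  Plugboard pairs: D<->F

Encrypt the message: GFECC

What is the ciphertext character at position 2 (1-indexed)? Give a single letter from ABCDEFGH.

Char 1 ('G'): step: R->6, L=2; G->plug->G->R->A->L->E->refl->G->L'->D->R'->A->plug->A
Char 2 ('F'): step: R->7, L=2; F->plug->D->R->B->L->C->refl->B->L'->C->R'->H->plug->H

H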